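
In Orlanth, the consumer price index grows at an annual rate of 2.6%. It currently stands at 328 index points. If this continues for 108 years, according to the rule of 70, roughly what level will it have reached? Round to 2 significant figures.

approximately 5300 index points

It doubles every 70/2.6 ≈ 26.92 years, so 108 years is 4.01 doublings.
2^4.01 ≈ 16.11; 328 × 16.11 ≈ 5300 index points.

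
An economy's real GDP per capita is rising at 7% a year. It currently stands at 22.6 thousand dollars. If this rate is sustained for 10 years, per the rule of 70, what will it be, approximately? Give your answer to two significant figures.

Doubling time ≈ 70/7 = 10.00 years.
10 years is 10/10.00 ≈ 1.00 doublings, a factor of 2^1.00 ≈ 2.00.
22.6 × 2.00 ≈ 45 thousand dollars.

approximately 45 thousand dollars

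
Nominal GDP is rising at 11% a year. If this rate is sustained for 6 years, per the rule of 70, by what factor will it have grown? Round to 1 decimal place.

Doubling time ≈ 70/11 = 6.36 years.
6 years / 6.36 ≈ 0.94 doublings → factor 2^0.94 ≈ 1.9.

around 1.9 times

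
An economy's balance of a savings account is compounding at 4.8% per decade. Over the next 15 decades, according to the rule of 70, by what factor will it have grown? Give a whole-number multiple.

≈ 2 times

At 4.8% one doubling takes ≈ 14.58 decades; 15 decades is 1 of them, so ×2.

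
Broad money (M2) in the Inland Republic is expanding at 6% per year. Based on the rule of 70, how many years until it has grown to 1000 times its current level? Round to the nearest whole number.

Doubling time ≈ 70/6 = 11.67 years.
1000× is log₂ 1000 ≈ 9.97 doublings, so ≈ 9.97 × 11.67 = 116 years.

around 116 years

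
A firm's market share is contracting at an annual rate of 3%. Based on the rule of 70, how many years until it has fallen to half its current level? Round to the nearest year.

Falling at 3%, it halves about every 70/3 = 23.33 years.

about 23 years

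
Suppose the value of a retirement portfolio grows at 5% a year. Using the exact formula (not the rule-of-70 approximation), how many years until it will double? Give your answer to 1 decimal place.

t = ln(2) / ln(1 + 0.05) = 0.6931 / 0.048790 ≈ 14.21.

14.2 years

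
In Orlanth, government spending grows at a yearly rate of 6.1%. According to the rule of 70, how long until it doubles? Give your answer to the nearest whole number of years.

roughly 11 years

Doubling time ≈ 70 / 6.1 = 11.48 years.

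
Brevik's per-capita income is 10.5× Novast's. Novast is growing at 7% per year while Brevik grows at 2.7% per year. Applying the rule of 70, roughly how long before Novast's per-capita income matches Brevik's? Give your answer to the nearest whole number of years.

≈ 55 years

What matters is the difference: 4.3 pp.
Rule of 70 on the gap: the ratio halves every 70/4.3 ≈ 16.28 years.
A 10.5× gap takes log₂(10.5) ≈ 3.39 halvings to close: 3.39 × 16.28 ≈ 55 years.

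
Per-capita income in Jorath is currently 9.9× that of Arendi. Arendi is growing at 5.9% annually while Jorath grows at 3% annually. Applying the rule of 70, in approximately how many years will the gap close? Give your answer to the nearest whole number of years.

≈ 80 years

What matters is the difference: 2.9 pp.
Rule of 70 on the gap: the ratio halves every 70/2.9 ≈ 24.14 years.
A 9.9× gap takes log₂(9.9) ≈ 3.31 halvings to close: 3.31 × 24.14 ≈ 80 years.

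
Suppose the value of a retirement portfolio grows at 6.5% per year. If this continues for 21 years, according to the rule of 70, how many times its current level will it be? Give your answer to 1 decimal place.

about 3.9 times

Doubles every ≈ 10.77 years (70/6.5).
21 years is 1.95 doublings; 2^1.95 ≈ 3.9×.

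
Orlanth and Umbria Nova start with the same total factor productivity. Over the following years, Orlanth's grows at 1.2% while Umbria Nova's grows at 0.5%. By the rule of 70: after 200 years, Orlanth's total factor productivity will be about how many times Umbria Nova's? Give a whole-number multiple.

about 4 times

Rate gap = 1.2% − 0.5% = 0.7 points.
The ratio doubles every 70/0.7 ≈ 100.00 years.
200/100.00 ≈ 2.00 doublings → ratio ≈ 2^2.00 ≈ 4.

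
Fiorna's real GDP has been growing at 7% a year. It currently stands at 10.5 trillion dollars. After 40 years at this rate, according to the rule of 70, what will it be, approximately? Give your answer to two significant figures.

≈ 170 trillion dollars

It doubles every 70/7 ≈ 10.00 years, so 40 years is 4.00 doublings.
2^4.00 ≈ 16.00; 10.5 × 16.00 ≈ 170 trillion dollars.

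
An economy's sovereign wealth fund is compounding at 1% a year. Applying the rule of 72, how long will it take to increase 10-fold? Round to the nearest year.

One doubling takes 72/1 = 72.00 years.
10× is log₂ 10 ≈ 3.32 doublings, so ≈ 3.32 × 72.00 = 239 years.

about 239 years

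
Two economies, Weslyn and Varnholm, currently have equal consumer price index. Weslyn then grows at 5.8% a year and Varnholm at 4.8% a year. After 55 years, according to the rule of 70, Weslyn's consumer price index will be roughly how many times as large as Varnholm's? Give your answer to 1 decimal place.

Only the 1-point difference matters.
70/1 ≈ 70.00 years per doubling of the ratio; 55 years gives 0.79 doublings, so ≈ 1.7×.

about 1.7 times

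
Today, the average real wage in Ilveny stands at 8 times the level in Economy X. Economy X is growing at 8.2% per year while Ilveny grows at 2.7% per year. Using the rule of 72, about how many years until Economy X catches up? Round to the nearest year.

about 39 years

The growth-rate gap is 8.2% − 2.7% = 5.5 percentage points.
So the ratio between them halves every 72/5.5 ≈ 13.09 years.
An 8 times gap closes after 3 halvings: 3 × 13.09 ≈ 39 years.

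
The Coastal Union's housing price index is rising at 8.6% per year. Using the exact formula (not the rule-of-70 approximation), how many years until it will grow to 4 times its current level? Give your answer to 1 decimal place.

t = ln(4) / ln(1 + 0.086) = 1.3863 / 0.082501 ≈ 16.80.

16.8 years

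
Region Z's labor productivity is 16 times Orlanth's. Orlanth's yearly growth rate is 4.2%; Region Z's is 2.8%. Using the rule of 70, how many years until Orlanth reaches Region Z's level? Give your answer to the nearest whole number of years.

≈ 200 years

Orlanth gains on Region Z at 4.2% − 2.8% = 1.4 points a year.
At that relative rate the gap halves every 70/1.4 ≈ 50.00 years.
A 16 times gap closes after 4 halvings: 4 × 50.00 ≈ 200 years.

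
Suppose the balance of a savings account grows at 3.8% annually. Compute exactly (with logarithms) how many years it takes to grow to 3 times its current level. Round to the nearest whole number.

29 years

t = ln(3) / ln(1 + 0.038) = 1.0986 / 0.037296 ≈ 29.46.
≈ 29 years.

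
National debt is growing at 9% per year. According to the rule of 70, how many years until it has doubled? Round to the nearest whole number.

about 8 years

At 9%, doubling takes about 70/9 = 7.78 years.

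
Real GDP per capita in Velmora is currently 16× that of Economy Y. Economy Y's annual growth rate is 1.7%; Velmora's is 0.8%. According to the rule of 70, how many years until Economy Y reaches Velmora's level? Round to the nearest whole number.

Economy Y gains on Velmora at 1.7% − 0.8% = 0.9 points a year.
At that relative rate the gap halves every 70/0.9 ≈ 77.78 years.
A 16× gap closes after 4 halvings: 4 × 77.78 ≈ 311 years.

≈ 311 years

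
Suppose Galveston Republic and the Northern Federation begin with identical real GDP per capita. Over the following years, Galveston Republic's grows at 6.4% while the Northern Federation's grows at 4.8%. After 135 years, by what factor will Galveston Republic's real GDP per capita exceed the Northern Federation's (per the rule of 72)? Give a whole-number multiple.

roughly 8 times

Only the 1.6-point difference matters.
72/1.6 ≈ 45.00 years per doubling of the ratio; 135 years gives 3.00 doublings, so ≈ 8×.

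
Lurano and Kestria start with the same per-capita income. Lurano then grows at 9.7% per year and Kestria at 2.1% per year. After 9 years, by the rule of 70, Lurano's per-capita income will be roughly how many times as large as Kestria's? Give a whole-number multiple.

approximately 2 times

Rate gap = 9.7% − 2.1% = 7.6 points.
The ratio doubles every 70/7.6 ≈ 9.21 years.
9/9.21 ≈ 0.98 doublings → ratio ≈ 2^0.98 ≈ 2.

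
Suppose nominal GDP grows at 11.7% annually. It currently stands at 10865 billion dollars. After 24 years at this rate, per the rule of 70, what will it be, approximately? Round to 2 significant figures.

Doubling time ≈ 70/11.7 = 5.98 years.
24 years is 24/5.98 ≈ 4.01 doublings, a factor of 2^4.01 ≈ 16.11.
10865 × 16.11 ≈ 180000 billion dollars.

around 180000 billion dollars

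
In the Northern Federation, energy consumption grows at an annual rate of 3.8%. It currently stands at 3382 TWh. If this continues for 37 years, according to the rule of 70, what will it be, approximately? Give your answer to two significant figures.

It doubles every 70/3.8 ≈ 18.42 years, so 37 years is 2.01 doublings.
2^2.01 ≈ 4.03; 3382 × 4.03 ≈ 14000 TWh.

approximately 14000 TWh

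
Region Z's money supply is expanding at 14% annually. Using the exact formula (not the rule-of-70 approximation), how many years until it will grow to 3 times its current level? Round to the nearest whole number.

t = ln(3) / ln(1 + 0.14) = 1.0986 / 0.131028 ≈ 8.38.
≈ 8 years.

8 years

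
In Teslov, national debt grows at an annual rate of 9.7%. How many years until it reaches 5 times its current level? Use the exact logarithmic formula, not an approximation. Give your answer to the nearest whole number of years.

17 years

t = ln(5) / ln(1 + 0.097) = 1.6094 / 0.092579 ≈ 17.38.
≈ 17 years.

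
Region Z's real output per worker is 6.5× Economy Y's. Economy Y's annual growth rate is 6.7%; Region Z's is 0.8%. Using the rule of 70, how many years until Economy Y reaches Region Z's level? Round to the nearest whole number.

Economy Y gains on Region Z at 6.7% − 0.8% = 5.9 points a year.
At that relative rate the gap halves every 70/5.9 ≈ 11.86 years.
A 6.5× gap takes log₂(6.5) ≈ 2.70 halvings to close: 2.70 × 11.86 ≈ 32 years.

approximately 32 years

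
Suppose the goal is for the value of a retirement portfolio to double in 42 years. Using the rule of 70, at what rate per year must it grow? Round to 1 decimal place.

about 1.7% per year

70 / 42 ≈ 1.67, so about 1.7% per year.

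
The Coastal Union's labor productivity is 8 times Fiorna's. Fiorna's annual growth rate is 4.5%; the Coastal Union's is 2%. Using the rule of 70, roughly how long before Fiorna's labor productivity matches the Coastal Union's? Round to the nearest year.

The growth-rate gap is 4.5% − 2% = 2.5 percentage points.
So the ratio between them halves every 70/2.5 ≈ 28.00 years.
An 8 times gap closes after 3 halvings: 3 × 28.00 ≈ 84 years.

roughly 84 years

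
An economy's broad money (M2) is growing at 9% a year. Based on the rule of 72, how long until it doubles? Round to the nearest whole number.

roughly 8 years

72/9 ≈ 8.00, so it doubles roughly every 8 years.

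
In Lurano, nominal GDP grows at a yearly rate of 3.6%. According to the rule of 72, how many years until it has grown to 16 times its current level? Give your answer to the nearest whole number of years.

Doubling time ≈ 72/3.6 = 20.00 years.
16 = 2^4, so 4 doublings → 80 years.

80 years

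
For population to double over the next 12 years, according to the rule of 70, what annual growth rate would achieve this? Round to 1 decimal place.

5.8% annually

70 / 12 ≈ 5.83, so about 5.8% annually.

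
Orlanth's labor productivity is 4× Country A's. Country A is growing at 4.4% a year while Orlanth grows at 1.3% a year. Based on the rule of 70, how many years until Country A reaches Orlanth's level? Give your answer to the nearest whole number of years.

The growth-rate gap is 4.4% − 1.3% = 3.1 percentage points.
So the ratio between them halves every 70/3.1 ≈ 22.58 years.
A 4× gap closes after 2 halvings: 2 × 22.58 ≈ 45 years.

around 45 years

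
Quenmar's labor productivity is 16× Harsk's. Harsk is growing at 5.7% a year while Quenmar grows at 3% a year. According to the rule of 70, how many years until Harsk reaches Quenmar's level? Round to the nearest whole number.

What matters is the difference: 2.7 pp.
Rule of 70 on the gap: the ratio halves every 70/2.7 ≈ 25.93 years.
A 16× gap closes after 4 halvings: 4 × 25.93 ≈ 104 years.

roughly 104 years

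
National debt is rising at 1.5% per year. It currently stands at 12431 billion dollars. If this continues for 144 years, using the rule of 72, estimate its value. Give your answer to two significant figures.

99000 billion dollars

It doubles every 72/1.5 ≈ 48.00 years, so 144 years is 3.00 doublings.
2^3.00 ≈ 8.00; 12431 × 8.00 ≈ 99000 billion dollars.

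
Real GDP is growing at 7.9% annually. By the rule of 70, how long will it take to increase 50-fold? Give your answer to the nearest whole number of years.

roughly 50 years

At 7.9% it doubles every 70/7.9 ≈ 8.86 years.
Reaching 50× takes log₂(50) ≈ 5.64 doublings.
5.64 × 8.86 ≈ 50 years.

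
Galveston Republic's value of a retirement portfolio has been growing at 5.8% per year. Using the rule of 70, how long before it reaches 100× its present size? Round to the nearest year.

≈ 80 years

Doubling time ≈ 70/5.8 = 12.07 years.
100× is log₂ 100 ≈ 6.64 doublings, so ≈ 6.64 × 12.07 = 80 years.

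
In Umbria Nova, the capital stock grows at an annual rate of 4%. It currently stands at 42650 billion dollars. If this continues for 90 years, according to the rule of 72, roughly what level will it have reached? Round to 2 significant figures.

Doubling time ≈ 72/4 = 18.00 years.
90 years is 90/18.00 ≈ 5.00 doublings, a factor of 2^5.00 ≈ 32.00.
42650 × 32.00 ≈ 1400000 billion dollars.

1400000 billion dollars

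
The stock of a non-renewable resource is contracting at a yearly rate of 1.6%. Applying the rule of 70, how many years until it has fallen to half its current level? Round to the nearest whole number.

Halving time ≈ 70 / 1.6 = 43.75 → 44 years.

about 44 years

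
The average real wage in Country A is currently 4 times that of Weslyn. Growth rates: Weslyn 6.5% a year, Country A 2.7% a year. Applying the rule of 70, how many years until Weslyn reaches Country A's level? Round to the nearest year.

Weslyn gains on Country A at 6.5% − 2.7% = 3.8 points a year.
At that relative rate the gap halves every 70/3.8 ≈ 18.42 years.
A 4 times gap closes after 2 halvings: 2 × 18.42 ≈ 37 years.

about 37 years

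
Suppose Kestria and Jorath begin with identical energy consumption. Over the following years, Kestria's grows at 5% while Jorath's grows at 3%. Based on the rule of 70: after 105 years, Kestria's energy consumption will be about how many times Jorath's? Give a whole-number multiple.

Only the 2-point difference matters.
70/2 ≈ 35.00 years per doubling of the ratio; 105 years gives 3.00 doublings, so ≈ 8×.

approximately 8 times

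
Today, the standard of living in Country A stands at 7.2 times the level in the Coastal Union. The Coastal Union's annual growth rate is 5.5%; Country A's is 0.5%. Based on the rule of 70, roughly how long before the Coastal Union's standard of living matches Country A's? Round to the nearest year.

The growth-rate gap is 5.5% − 0.5% = 5 percentage points.
So the ratio between them halves every 70/5 ≈ 14.00 years.
A 7.2 times gap takes log₂(7.2) ≈ 2.85 halvings to close: 2.85 × 14.00 ≈ 40 years.

roughly 40 years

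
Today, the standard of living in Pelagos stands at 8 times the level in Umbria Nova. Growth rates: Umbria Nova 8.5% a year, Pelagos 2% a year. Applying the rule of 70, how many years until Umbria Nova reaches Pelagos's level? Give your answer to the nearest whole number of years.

Umbria Nova gains on Pelagos at 8.5% − 2% = 6.5 points a year.
At that relative rate the gap halves every 70/6.5 ≈ 10.77 years.
An 8 times gap closes after 3 halvings: 3 × 10.77 ≈ 32 years.

roughly 32 years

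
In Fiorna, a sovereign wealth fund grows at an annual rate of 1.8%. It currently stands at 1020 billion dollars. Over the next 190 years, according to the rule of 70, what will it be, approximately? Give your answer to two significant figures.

≈ 30000 billion dollars

Doubling time ≈ 70/1.8 = 38.89 years.
190 years is 190/38.89 ≈ 4.89 doublings, a factor of 2^4.89 ≈ 29.65.
1020 × 29.65 ≈ 30000 billion dollars.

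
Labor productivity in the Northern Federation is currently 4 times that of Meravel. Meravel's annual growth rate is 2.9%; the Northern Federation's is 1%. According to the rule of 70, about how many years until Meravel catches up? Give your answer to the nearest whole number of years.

74 years

What matters is the difference: 1.9 pp.
Rule of 70 on the gap: the ratio halves every 70/1.9 ≈ 36.84 years.
A 4 times gap closes after 2 halvings: 2 × 36.84 ≈ 74 years.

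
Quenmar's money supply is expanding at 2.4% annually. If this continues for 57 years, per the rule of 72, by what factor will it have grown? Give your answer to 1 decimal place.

Doubles every ≈ 30.00 years (72/2.4).
57 years is 1.90 doublings; 2^1.90 ≈ 3.7×.

≈ 3.7 times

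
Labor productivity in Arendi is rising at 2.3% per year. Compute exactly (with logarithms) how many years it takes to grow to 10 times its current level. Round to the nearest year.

101 years

t = ln(10) / ln(1 + 0.023) = 2.3026 / 0.022739 ≈ 101.26.
≈ 101 years.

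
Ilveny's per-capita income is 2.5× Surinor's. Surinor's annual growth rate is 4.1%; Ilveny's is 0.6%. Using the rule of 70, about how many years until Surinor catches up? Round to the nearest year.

Surinor gains on Ilveny at 4.1% − 0.6% = 3.5 points a year.
At that relative rate the gap halves every 70/3.5 ≈ 20.00 years.
A 2.5× gap takes log₂(2.5) ≈ 1.32 halvings to close: 1.32 × 20.00 ≈ 26 years.

≈ 26 years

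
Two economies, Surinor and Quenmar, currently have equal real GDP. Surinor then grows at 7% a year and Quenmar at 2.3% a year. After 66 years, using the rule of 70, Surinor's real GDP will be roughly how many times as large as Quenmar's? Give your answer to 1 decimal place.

Rate gap = 7% − 2.3% = 4.7 points.
The ratio doubles every 70/4.7 ≈ 14.89 years.
66/14.89 ≈ 4.43 doublings → ratio ≈ 2^4.43 ≈ 21.6.

roughly 21.6 times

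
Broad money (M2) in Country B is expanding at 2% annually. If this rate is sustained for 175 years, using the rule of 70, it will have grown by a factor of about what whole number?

about 32 times

Doubling time ≈ 70/2 = 35.00 years.
175/35.00 ≈ 5 doublings, so about 2^5 = 32×.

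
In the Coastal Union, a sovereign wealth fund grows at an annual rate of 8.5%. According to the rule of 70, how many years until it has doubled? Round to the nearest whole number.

At 8.5%, doubling takes about 70/8.5 = 8.24 years.

around 8 years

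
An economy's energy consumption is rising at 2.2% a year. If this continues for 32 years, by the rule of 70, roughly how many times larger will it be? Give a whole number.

roughly 2 times

At 2.2% one doubling takes ≈ 31.82 years; 32 years is 1 of them, so ×2.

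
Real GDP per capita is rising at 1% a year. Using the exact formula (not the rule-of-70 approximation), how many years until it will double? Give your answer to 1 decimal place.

69.7 years

t = ln(2) / ln(1 + 0.01) = 0.6931 / 0.009950 ≈ 69.66.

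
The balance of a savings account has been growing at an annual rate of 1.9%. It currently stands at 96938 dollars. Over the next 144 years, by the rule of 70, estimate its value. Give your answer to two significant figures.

1500000 dollars

Doubling time ≈ 70/1.9 = 36.84 years.
144 years is 144/36.84 ≈ 3.91 doublings, a factor of 2^3.91 ≈ 15.03.
96938 × 15.03 ≈ 1500000 dollars.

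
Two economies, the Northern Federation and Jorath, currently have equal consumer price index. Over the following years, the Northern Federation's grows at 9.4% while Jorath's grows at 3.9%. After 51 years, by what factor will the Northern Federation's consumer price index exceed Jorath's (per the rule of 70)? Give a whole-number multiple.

about 16 times

Rate gap = 9.4% − 3.9% = 5.5 points.
The ratio doubles every 70/5.5 ≈ 12.73 years.
51/12.73 ≈ 4.01 doublings → ratio ≈ 2^4.01 ≈ 16.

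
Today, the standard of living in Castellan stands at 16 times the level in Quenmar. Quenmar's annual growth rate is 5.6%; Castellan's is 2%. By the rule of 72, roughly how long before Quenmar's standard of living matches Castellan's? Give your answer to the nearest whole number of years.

Quenmar gains on Castellan at 5.6% − 2% = 3.6 points a year.
At that relative rate the gap halves every 72/3.6 ≈ 20.00 years.
A 16 times gap closes after 4 halvings: 4 × 20.00 ≈ 80 years.

around 80 years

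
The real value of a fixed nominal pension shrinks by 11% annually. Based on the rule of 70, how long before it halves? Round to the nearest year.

Falling at 11%, it halves about every 70/11 = 6.36 years.

≈ 6 years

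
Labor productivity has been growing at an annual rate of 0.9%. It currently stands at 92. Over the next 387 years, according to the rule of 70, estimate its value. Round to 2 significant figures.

Doubling time ≈ 70/0.9 = 77.78 years.
387 years is 387/77.78 ≈ 4.98 doublings, a factor of 2^4.98 ≈ 31.56.
92 × 31.56 ≈ 2900.

roughly 2900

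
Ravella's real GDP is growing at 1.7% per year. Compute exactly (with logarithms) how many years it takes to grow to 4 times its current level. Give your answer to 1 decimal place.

82.2 years

t = ln(4) / ln(1 + 0.017) = 1.3863 / 0.016857 ≈ 82.24.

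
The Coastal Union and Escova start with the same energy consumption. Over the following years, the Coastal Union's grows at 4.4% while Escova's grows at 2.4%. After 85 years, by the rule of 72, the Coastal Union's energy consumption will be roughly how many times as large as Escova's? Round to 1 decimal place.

≈ 5.1 times

the Coastal Union pulls ahead at 2 pp per year, so the ratio doubles every 72/2 ≈ 36.00 years.
In 85 years that's 2.36 doublings: 2^2.36 ≈ 5.1.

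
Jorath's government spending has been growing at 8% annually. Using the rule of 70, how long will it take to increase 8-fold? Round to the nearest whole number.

At 8% it doubles every 70/8 ≈ 8.75 years.
8× is 3 doublings, so 3 × 8.75 ≈ 26 years.

26 years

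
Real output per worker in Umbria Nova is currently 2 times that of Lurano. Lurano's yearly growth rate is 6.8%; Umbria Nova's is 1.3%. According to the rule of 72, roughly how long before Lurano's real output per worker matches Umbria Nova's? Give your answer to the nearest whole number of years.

Lurano gains on Umbria Nova at 6.8% − 1.3% = 5.5 points a year.
At that relative rate the gap halves every 72/5.5 ≈ 13.09 years.
A 2 times gap closes after 1 halving: 1 × 13.09 ≈ 13 years.

13 years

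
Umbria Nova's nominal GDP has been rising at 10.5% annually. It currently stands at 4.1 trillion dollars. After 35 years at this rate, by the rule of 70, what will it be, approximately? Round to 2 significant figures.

≈ 160 trillion dollars

It doubles every 70/10.5 ≈ 6.67 years, so 35 years is 5.25 doublings.
2^5.25 ≈ 38.05; 4.1 × 38.05 ≈ 160 trillion dollars.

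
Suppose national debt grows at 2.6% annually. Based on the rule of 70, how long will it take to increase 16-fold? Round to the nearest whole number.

≈ 108 years

One doubling takes 70/2.6 = 26.92 years.
Getting to 16× needs 4 doublings: 4 × 26.92 ≈ 108 years.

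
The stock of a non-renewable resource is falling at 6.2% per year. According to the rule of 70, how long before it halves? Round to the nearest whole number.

roughly 11 years

The rule works in reverse for decay: 70/6.2 ≈ 11.29 years to halve.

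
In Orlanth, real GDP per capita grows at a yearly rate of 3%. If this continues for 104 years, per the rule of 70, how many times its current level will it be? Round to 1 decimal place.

Doubling time ≈ 70/3 = 23.33 years.
104 years / 23.33 ≈ 4.46 doublings → factor 2^4.46 ≈ 22.0.

22.0 times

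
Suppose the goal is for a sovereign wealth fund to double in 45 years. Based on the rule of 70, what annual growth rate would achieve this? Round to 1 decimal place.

approximately 1.6%

70 / 45 ≈ 1.56, so about 1.6% a year.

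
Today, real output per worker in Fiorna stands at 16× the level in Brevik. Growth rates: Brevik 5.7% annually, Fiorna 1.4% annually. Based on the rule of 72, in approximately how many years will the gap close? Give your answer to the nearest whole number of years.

67 years

What matters is the difference: 4.3 pp.
Rule of 72 on the gap: the ratio halves every 72/4.3 ≈ 16.74 years.
A 16× gap closes after 4 halvings: 4 × 16.74 ≈ 67 years.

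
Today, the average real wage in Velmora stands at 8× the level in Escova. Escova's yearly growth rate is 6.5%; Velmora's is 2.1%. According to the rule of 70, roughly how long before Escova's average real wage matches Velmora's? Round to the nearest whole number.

What matters is the difference: 4.4 pp.
Rule of 70 on the gap: the ratio halves every 70/4.4 ≈ 15.91 years.
An 8× gap closes after 3 halvings: 3 × 15.91 ≈ 48 years.

about 48 years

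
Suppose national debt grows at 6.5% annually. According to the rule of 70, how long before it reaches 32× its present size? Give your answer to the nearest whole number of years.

≈ 54 years

One doubling takes 70/6.5 = 10.77 years.
32× is 5 doublings, so 5 × 10.77 ≈ 54 years.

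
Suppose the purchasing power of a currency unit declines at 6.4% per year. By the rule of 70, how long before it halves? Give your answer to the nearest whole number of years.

Falling at 6.4%, it halves about every 70/6.4 = 10.94 years.

roughly 11 years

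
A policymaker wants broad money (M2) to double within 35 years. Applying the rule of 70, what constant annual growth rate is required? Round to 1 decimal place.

≈ 2.0%

70 / 35 ≈ 2.00, so about 2.0% annually.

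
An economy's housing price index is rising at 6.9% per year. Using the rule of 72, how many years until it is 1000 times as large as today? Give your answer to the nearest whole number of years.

Doubling time ≈ 72/6.9 = 10.43 years.
1000× is log₂ 1000 ≈ 9.97 doublings, so ≈ 9.97 × 10.43 = 104 years.

≈ 104 years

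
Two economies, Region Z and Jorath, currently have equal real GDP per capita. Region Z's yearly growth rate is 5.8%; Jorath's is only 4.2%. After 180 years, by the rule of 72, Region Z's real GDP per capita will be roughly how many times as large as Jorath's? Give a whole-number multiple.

around 16 times

Rate gap = 5.8% − 4.2% = 1.6 points.
The ratio doubles every 72/1.6 ≈ 45.00 years.
180/45.00 ≈ 4.00 doublings → ratio ≈ 2^4.00 ≈ 16.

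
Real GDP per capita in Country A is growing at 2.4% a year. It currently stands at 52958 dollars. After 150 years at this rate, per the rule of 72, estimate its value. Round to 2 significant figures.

It doubles every 72/2.4 ≈ 30.00 years, so 150 years is 5.00 doublings.
2^5.00 ≈ 32.00; 52958 × 32.00 ≈ 1700000 dollars.

1700000 dollars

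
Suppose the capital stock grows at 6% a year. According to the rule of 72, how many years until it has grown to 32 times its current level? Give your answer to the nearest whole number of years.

At 6% it doubles every 72/6 ≈ 12.00 years.
Getting to 32× needs 5 doublings: 5 × 12.00 ≈ 60 years.

60 years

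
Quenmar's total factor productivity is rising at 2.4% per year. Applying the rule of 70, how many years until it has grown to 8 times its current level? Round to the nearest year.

At 2.4% it doubles every 70/2.4 ≈ 29.17 years.
8 = 2^3, so 3 doublings → 88 years.

about 88 years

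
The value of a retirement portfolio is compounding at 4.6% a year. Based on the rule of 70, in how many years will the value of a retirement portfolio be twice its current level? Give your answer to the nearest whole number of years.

Doubling time ≈ 70 / 4.6 = 15.22 years.

15 years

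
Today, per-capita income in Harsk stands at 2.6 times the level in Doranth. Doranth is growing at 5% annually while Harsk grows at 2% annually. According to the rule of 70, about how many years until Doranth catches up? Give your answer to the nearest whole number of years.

32 years

What matters is the difference: 3 pp.
Rule of 70 on the gap: the ratio halves every 70/3 ≈ 23.33 years.
A 2.6 times gap takes log₂(2.6) ≈ 1.38 halvings to close: 1.38 × 23.33 ≈ 32 years.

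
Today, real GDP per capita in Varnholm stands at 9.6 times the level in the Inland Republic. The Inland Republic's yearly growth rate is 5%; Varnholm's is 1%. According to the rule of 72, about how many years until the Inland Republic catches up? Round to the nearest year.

around 59 years

The growth-rate gap is 5% − 1% = 4 percentage points.
So the ratio between them halves every 72/4 ≈ 18.00 years.
A 9.6 times gap takes log₂(9.6) ≈ 3.26 halvings to close: 3.26 × 18.00 ≈ 59 years.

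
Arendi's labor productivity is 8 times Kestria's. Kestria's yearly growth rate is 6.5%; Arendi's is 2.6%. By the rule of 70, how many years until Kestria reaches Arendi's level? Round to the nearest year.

Kestria gains on Arendi at 6.5% − 2.6% = 3.9 points a year.
At that relative rate the gap halves every 70/3.9 ≈ 17.95 years.
An 8 times gap closes after 3 halvings: 3 × 17.95 ≈ 54 years.

roughly 54 years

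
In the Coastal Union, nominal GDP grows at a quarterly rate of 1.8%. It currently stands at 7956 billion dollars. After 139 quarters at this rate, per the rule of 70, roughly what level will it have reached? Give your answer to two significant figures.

around 95000 billion dollars

Doubling time ≈ 70/1.8 = 38.89 quarters.
139 quarters is 139/38.89 ≈ 3.57 doublings, a factor of 2^3.57 ≈ 11.88.
7956 × 11.88 ≈ 95000 billion dollars.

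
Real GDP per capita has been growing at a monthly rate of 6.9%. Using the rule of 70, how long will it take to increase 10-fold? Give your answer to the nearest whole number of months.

Doubling time ≈ 70/6.9 = 10.14 months.
10× is log₂ 10 ≈ 3.32 doublings, so ≈ 3.32 × 10.14 = 34 months.

approximately 34 months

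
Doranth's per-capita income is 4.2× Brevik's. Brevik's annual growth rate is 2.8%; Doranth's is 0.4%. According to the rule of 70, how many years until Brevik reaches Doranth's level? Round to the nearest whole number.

60 years

What matters is the difference: 2.4 pp.
Rule of 70 on the gap: the ratio halves every 70/2.4 ≈ 29.17 years.
A 4.2× gap takes log₂(4.2) ≈ 2.07 halvings to close: 2.07 × 29.17 ≈ 60 years.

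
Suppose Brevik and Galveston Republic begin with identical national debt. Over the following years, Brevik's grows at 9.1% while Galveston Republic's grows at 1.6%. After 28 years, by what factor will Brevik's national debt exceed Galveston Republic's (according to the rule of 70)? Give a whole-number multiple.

approximately 8 times

Rate gap = 9.1% − 1.6% = 7.5 points.
The ratio doubles every 70/7.5 ≈ 9.33 years.
28/9.33 ≈ 3.00 doublings → ratio ≈ 2^3.00 ≈ 8.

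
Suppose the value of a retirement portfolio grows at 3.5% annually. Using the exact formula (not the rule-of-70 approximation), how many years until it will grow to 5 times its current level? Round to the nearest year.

t = ln(5) / ln(1 + 0.035) = 1.6094 / 0.034401 ≈ 46.78.
≈ 47 years.

47 years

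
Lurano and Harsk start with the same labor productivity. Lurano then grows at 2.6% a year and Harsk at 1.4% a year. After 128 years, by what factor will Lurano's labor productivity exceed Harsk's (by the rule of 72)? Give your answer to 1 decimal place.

Lurano pulls ahead at 1.2 pp per year, so the ratio doubles every 72/1.2 ≈ 60.00 years.
In 128 years that's 2.13 doublings: 2^2.13 ≈ 4.4.

4.4 times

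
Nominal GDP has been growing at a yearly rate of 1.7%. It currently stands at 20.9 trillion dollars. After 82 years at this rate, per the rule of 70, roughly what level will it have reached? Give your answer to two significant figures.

Doubling time ≈ 70/1.7 = 41.18 years.
82 years is 82/41.18 ≈ 1.99 doublings, a factor of 2^1.99 ≈ 3.97.
20.9 × 3.97 ≈ 83 trillion dollars.

about 83 trillion dollars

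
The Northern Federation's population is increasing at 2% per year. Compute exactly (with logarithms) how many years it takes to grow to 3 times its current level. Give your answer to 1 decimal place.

55.5 years

t = ln(3) / ln(1 + 0.02) = 1.0986 / 0.019803 ≈ 55.48.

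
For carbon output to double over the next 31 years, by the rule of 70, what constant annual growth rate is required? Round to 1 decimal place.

70 / 31 ≈ 2.26, so about 2.3% annually.

approximately 2.3% annually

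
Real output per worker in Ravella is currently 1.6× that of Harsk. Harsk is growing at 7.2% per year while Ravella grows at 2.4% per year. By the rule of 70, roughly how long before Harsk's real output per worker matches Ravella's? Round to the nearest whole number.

What matters is the difference: 4.8 pp.
Rule of 70 on the gap: the ratio halves every 70/4.8 ≈ 14.58 years.
A 1.6× gap takes log₂(1.6) ≈ 0.68 halvings to close: 0.68 × 14.58 ≈ 10 years.

about 10 years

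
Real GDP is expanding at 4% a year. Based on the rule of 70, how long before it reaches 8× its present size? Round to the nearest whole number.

≈ 53 years

One doubling takes 70/4 = 17.50 years.
8 = 2^3, so 3 doublings → 53 years.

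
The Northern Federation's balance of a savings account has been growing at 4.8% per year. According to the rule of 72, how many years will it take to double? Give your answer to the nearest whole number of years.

≈ 15 years

Doubling time ≈ 72 / 4.8 = 15.00 years.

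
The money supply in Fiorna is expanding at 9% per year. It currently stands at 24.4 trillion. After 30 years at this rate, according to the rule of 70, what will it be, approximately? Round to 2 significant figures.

Doubling time ≈ 70/9 = 7.78 years.
30 years is 30/7.78 ≈ 3.86 doublings, a factor of 2^3.86 ≈ 14.52.
24.4 × 14.52 ≈ 350 trillion.

350 trillion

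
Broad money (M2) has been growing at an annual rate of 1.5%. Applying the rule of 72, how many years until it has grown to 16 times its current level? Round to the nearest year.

approximately 192 years

At 1.5% it doubles every 72/1.5 ≈ 48.00 years.
16× is 4 doublings, so 4 × 48.00 ≈ 192 years.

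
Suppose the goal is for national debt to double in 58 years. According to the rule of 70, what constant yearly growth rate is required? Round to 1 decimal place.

70 / 58 ≈ 1.21, so about 1.2% per year.

≈ 1.2% per year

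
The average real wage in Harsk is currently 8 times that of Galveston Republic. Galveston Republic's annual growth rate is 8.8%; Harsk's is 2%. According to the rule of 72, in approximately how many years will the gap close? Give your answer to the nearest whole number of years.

The growth-rate gap is 8.8% − 2% = 6.8 percentage points.
So the ratio between them halves every 72/6.8 ≈ 10.59 years.
An 8 times gap closes after 3 halvings: 3 × 10.59 ≈ 32 years.

around 32 years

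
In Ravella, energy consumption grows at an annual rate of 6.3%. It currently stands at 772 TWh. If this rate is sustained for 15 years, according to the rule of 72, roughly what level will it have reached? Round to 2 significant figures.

It doubles every 72/6.3 ≈ 11.43 years, so 15 years is 1.31 doublings.
2^1.31 ≈ 2.48; 772 × 2.48 ≈ 1900 TWh.

≈ 1900 TWh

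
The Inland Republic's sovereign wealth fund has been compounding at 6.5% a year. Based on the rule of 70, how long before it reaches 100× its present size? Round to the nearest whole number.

One doubling takes 70/6.5 = 10.77 years.
100× is log₂ 100 ≈ 6.64 doublings, so ≈ 6.64 × 10.77 = 72 years.

≈ 72 years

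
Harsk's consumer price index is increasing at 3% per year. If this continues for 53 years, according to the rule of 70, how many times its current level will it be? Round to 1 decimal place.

around 4.8 times

Doubles every ≈ 23.33 years (70/3).
53 years is 2.27 doublings; 2^2.27 ≈ 4.8×.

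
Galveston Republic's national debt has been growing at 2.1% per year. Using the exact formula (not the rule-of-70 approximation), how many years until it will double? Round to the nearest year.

t = ln(2) / ln(1 + 0.021) = 0.6931 / 0.020783 ≈ 33.35.
≈ 33 years.

33 years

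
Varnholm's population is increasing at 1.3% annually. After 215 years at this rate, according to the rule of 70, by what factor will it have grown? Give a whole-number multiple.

about 16 times

Doubling time ≈ 70/1.3 = 53.85 years.
215/53.85 ≈ 4 doublings, so about 2^4 = 16×.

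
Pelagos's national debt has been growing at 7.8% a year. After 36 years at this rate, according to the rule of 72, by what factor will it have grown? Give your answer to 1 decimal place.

≈ 14.9 times

Doubles every ≈ 9.23 years (72/7.8).
36 years is 3.90 doublings; 2^3.90 ≈ 14.9×.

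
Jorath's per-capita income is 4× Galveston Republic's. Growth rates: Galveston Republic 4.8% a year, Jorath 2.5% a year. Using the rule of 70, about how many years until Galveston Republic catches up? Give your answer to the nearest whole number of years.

Galveston Republic gains on Jorath at 4.8% − 2.5% = 2.3 points a year.
At that relative rate the gap halves every 70/2.3 ≈ 30.43 years.
A 4× gap closes after 2 halvings: 2 × 30.43 ≈ 61 years.

≈ 61 years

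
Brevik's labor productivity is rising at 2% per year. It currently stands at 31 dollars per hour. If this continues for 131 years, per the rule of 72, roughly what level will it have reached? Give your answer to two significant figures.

Doubling time ≈ 72/2 = 36.00 years.
131 years is 131/36.00 ≈ 3.64 doublings, a factor of 2^3.64 ≈ 12.47.
31 × 12.47 ≈ 390 dollars per hour.

about 390 dollars per hour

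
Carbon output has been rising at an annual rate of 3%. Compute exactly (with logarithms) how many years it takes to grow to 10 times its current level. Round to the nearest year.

t = ln(10) / ln(1 + 0.03) = 2.3026 / 0.029559 ≈ 77.90.
≈ 78 years.

78 years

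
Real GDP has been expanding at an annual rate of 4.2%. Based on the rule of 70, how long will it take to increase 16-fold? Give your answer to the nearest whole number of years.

approximately 67 years

One doubling takes 70/4.2 = 16.67 years.
16× is 4 doublings, so 4 × 16.67 ≈ 67 years.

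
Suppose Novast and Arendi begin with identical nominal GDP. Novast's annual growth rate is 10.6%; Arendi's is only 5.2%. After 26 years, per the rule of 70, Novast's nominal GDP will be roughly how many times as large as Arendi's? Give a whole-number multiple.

Only the 5.4-point difference matters.
70/5.4 ≈ 12.96 years per doubling of the ratio; 26 years gives 2.01 doublings, so ≈ 4×.

roughly 4 times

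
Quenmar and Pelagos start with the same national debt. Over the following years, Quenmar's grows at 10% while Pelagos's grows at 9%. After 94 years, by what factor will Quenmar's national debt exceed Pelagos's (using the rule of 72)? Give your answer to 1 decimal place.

Only the 1-point difference matters.
72/1 ≈ 72.00 years per doubling of the ratio; 94 years gives 1.31 doublings, so ≈ 2.5×.

2.5 times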